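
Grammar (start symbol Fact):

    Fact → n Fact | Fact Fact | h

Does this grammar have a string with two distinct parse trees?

Ambiguous

Witness: h h h

Derivation 1: Fact ⇒ Fact Fact ⇒ Fact Fact Fact ⇒ h Fact Fact ⇒ h h Fact ⇒ h h h
Derivation 2: Fact ⇒ Fact Fact ⇒ h Fact ⇒ h Fact Fact ⇒ h h Fact ⇒ h h h

Two distinct leftmost derivations for the same string.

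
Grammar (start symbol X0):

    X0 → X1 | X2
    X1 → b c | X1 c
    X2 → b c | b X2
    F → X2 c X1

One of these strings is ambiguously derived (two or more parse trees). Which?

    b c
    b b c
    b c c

b c

b c: 2 trees
b b c: 1 tree
b c c: 1 tree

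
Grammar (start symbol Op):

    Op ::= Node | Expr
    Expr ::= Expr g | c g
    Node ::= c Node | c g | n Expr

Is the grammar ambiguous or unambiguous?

Ambiguous

Witness: c g

Derivation 1: Op ⇒ Node ⇒ c g
Derivation 2: Op ⇒ Expr ⇒ c g

Two distinct leftmost derivations for the same string.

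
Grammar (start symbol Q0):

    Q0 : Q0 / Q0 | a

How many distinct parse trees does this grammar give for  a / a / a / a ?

Parse trees for a / a / a / a:
  [Q0 [Q0 a] / [Q0 [Q0 a] / [Q0 [Q0 a] / [Q0 a]]]]
  [Q0 [Q0 a] / [Q0 [Q0 [Q0 a] / [Q0 a]] / [Q0 a]]]
  [Q0 [Q0 [Q0 a] / [Q0 a]] / [Q0 [Q0 a] / [Q0 a]]]
  [Q0 [Q0 [Q0 a] / [Q0 [Q0 a] / [Q0 a]]] / [Q0 a]]
  [Q0 [Q0 [Q0 [Q0 a] / [Q0 a]] / [Q0 a]] / [Q0 a]]

5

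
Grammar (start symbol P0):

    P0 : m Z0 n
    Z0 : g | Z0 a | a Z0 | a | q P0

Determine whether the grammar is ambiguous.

Ambiguous

Witness: m a a n

Derivation 1: P0 ⇒ m Z0 n ⇒ m Z0 a n ⇒ m a a n
Derivation 2: P0 ⇒ m Z0 n ⇒ m a Z0 n ⇒ m a a n

Two distinct leftmost derivations for the same string.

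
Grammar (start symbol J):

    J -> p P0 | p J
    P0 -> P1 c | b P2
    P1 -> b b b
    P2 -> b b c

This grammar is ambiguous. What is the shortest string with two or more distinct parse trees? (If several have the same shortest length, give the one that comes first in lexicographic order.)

p b b b c

length 5: p b b b c has 2 parse trees

Two derivations of p b b b c:
  J ⇒ p P0 ⇒ p P1 c ⇒ p b b b c
  J ⇒ p P0 ⇒ p b P2 ⇒ p b b b c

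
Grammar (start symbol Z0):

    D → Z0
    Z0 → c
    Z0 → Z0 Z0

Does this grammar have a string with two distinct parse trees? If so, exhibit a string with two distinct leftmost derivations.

Ambiguous

Witness: c c c

Derivation 1: Z0 ⇒ Z0 Z0 ⇒ c Z0 ⇒ c Z0 Z0 ⇒ c c Z0 ⇒ c c c
Derivation 2: Z0 ⇒ Z0 Z0 ⇒ Z0 Z0 Z0 ⇒ c Z0 Z0 ⇒ c c Z0 ⇒ c c c

Two distinct leftmost derivations for the same string.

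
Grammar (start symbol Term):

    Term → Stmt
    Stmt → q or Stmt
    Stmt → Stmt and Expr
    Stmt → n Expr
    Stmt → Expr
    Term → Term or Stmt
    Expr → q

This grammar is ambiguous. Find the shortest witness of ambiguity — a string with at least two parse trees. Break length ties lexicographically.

length 1: no string has ≥2 trees
length 2: no string has ≥2 trees
length 3: q or q has 2 parse trees

Two derivations of q or q:
  Term ⇒ Stmt ⇒ q or Stmt ⇒ q or Expr ⇒ q or q
  Term ⇒ Term or Stmt ⇒ Stmt or Stmt ⇒ Expr or Stmt ⇒ q or Stmt ⇒ q or Expr ⇒ q or q

q or q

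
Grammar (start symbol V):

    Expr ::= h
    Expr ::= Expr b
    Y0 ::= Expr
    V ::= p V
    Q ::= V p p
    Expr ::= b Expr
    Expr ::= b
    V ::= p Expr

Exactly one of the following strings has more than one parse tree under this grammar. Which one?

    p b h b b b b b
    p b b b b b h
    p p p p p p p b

p b h b b b b b

p b h b b b b b: 6 trees
p b b b b b h: 1 tree
p p p p p p p b: 1 tree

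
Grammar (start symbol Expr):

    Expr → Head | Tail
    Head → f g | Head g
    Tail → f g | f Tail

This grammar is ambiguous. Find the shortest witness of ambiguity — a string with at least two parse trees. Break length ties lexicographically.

length 2: f g has 2 parse trees

Two derivations of f g:
  Expr ⇒ Head ⇒ f g
  Expr ⇒ Tail ⇒ f g

f g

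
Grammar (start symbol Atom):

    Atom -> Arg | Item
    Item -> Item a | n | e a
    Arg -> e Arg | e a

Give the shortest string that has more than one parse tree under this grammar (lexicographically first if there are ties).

e a

length 1: no string has ≥2 trees
length 2: e a has 2 parse trees

Two derivations of e a:
  Atom ⇒ Arg ⇒ e a
  Atom ⇒ Item ⇒ e a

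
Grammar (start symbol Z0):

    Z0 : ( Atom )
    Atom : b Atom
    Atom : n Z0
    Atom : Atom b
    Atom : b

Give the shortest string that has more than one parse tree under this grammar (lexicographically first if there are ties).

length 3: no string has ≥2 trees
length 4: ( b b ) has 2 parse trees

Two derivations of ( b b ):
  Z0 ⇒ ( Atom ) ⇒ ( b Atom ) ⇒ ( b b )
  Z0 ⇒ ( Atom ) ⇒ ( Atom b ) ⇒ ( b b )

( b b )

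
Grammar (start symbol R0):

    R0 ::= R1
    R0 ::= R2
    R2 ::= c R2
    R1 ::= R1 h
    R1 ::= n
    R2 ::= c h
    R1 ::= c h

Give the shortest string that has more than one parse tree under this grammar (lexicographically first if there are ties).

c h

length 1: no string has ≥2 trees
length 2: c h has 2 parse trees

Two derivations of c h:
  R0 ⇒ R1 ⇒ c h
  R0 ⇒ R2 ⇒ c h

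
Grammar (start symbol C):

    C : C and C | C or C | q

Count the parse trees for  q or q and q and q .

5

Parse trees for q or q and q and q:
  [C [C [C q] or [C q]] and [C [C q] and [C q]]]
  [C [C [C [C q] or [C q]] and [C q]] and [C q]]
  [C [C [C q] or [C [C q] and [C q]]] and [C q]]
  [C [C q] or [C [C q] and [C [C q] and [C q]]]]
  [C [C q] or [C [C [C q] and [C q]] and [C q]]]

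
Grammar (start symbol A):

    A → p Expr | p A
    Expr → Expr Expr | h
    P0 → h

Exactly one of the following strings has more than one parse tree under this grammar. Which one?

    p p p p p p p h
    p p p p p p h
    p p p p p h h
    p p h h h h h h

p p p p p p p h: 1 tree
p p p p p p h: 1 tree
p p p p p h h: 1 tree
p p h h h h h h: 42 trees

p p h h h h h h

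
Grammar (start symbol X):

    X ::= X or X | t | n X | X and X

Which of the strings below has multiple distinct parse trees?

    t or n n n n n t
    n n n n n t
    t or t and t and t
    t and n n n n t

t or t and t and t

t or n n n n n t: 1 tree
n n n n n t: 1 tree
t or t and t and t: 5 trees
t and n n n n t: 1 tree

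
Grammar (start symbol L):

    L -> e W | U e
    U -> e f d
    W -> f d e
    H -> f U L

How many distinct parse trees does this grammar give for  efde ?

Parse trees for efde:
  [L e [W f d e]]
  [L [U e f d] e]

2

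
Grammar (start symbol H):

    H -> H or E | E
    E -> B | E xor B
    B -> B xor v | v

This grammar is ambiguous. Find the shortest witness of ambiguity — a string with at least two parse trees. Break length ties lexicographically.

length 1: no string has ≥2 trees
length 3: v xor v has 2 parse trees

Two derivations of v xor v:
  H ⇒ E ⇒ B ⇒ B xor v ⇒ v xor v
  H ⇒ E ⇒ E xor B ⇒ B xor B ⇒ v xor B ⇒ v xor v

v xor v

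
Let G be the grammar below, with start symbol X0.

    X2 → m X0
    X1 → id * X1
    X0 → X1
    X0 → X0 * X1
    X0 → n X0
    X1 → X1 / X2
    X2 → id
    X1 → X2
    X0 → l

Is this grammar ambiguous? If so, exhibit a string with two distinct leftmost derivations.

Ambiguous

Witness: id * id

Derivation 1: X0 ⇒ X1 ⇒ id * X1 ⇒ id * X2 ⇒ id * id
Derivation 2: X0 ⇒ X0 * X1 ⇒ X1 * X1 ⇒ X2 * X1 ⇒ id * X1 ⇒ id * X2 ⇒ id * id

Two distinct leftmost derivations for the same string.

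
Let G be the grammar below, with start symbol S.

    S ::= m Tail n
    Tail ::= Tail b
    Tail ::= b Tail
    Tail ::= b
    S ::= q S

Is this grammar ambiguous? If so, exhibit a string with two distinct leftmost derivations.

Witness: m b b n

Derivation 1: S ⇒ m Tail n ⇒ m Tail b n ⇒ m b b n
Derivation 2: S ⇒ m Tail n ⇒ m b Tail n ⇒ m b b n

Two distinct leftmost derivations for the same string.

Ambiguous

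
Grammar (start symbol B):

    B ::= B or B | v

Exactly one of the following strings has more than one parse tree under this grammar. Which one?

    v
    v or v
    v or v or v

v or v or v

v: 1 tree
v or v: 1 tree
v or v or v: 2 trees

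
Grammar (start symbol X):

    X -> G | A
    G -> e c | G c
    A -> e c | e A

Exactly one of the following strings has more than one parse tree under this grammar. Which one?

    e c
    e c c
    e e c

e c

e c: 2 trees
e c c: 1 tree
e e c: 1 tree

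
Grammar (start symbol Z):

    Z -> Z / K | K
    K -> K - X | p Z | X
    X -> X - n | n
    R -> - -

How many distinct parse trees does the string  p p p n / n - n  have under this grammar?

Parse trees for p p p n / n - n (showing first 6 of 14):
  [Z [Z [K p [Z [K p [Z [K p [Z [K [X n]]]]]]]]] / [K [K [X n]] - [X n]]]
  [Z [Z [K p [Z [K p [Z [K p [Z [K [X n]]]]]]]]] / [K [X [X n] - n]]]
  [Z [K [K p [Z [Z [K p [Z [K p [Z [K [X n]]]]]]] / [K [X n]]]] - [X n]]]
  [Z [K [K p [Z [K p [Z [Z [K p [Z [K [X n]]]]] / [K [X n]]]]]] - [X n]]]
  [Z [K [K p [Z [K p [Z [K p [Z [Z [K [X n]]] / [K [X n]]]]]]]] - [X n]]]
  [Z [K p [Z [Z [K p [Z [K p [Z [K [X n]]]]]]] / [K [K [X n]] - [X n]]]]]

14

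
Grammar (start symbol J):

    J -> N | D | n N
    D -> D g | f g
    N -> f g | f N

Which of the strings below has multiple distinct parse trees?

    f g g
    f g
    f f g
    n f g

f g g: 1 tree
f g: 2 trees
f f g: 1 tree
n f g: 1 tree

f g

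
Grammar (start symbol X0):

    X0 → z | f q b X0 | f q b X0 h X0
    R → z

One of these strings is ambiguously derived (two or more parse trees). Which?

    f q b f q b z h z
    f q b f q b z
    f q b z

f q b f q b z h z

f q b f q b z h z: 2 trees
f q b f q b z: 1 tree
f q b z: 1 tree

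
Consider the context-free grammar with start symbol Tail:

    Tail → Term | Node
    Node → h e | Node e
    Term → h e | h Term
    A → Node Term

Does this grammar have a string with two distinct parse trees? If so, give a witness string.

Ambiguous

Witness: h e

Derivation 1: Tail ⇒ Term ⇒ h e
Derivation 2: Tail ⇒ Node ⇒ h e

Two distinct leftmost derivations for the same string.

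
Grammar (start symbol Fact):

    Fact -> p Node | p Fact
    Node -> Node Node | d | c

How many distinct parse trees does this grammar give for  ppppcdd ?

2

Parse trees for ppppcdd:
  [Fact p [Fact p [Fact p [Fact p [Node [Node c] [Node [Node d] [Node d]]]]]]]
  [Fact p [Fact p [Fact p [Fact p [Node [Node [Node c] [Node d]] [Node d]]]]]]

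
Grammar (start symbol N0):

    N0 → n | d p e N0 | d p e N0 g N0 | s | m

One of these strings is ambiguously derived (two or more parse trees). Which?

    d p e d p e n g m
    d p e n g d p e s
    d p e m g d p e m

d p e d p e n g m

d p e d p e n g m: 2 trees
d p e n g d p e s: 1 tree
d p e m g d p e m: 1 tree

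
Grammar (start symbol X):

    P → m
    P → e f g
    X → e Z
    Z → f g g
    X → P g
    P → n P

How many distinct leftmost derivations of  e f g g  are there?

Parse trees for e f g g:
  [X e [Z f g g]]
  [X [P e f g] g]

2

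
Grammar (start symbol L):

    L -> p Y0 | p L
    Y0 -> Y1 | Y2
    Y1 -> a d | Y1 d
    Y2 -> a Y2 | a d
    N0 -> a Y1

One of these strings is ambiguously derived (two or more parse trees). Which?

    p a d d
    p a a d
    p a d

p a d

p a d d: 1 tree
p a a d: 1 tree
p a d: 2 trees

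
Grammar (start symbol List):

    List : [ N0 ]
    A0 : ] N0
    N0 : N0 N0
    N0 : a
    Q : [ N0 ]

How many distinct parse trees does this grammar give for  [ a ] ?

1

Parse trees for [ a ]:
  [List [ [N0 a] ]]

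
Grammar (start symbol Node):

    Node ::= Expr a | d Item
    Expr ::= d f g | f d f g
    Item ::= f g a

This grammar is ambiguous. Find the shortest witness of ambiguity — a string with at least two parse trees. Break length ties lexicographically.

length 4: d f g a has 2 parse trees

Two derivations of d f g a:
  Node ⇒ Expr a ⇒ d f g a
  Node ⇒ d Item ⇒ d f g a

d f g a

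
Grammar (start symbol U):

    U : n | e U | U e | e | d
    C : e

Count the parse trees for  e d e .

Parse trees for e d e:
  [U e [U [U d] e]]
  [U [U e [U d]] e]

2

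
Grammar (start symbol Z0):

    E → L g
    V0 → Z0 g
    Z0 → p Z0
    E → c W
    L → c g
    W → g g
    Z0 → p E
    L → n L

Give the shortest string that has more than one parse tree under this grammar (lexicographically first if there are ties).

length 4: p c g g has 2 parse trees

Two derivations of p c g g:
  Z0 ⇒ p E ⇒ p L g ⇒ p c g g
  Z0 ⇒ p E ⇒ p c W ⇒ p c g g

p c g g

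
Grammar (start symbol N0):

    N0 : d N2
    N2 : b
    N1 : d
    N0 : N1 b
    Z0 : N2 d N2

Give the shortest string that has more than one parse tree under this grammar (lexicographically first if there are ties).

length 2: d b has 2 parse trees

Two derivations of d b:
  N0 ⇒ d N2 ⇒ d b
  N0 ⇒ N1 b ⇒ d b

d b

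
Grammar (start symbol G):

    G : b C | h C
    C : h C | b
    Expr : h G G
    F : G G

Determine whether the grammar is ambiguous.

Unambiguous

Only G, C are reachable from G; ignoring the rest: The reachable rules are right-linear with at most one rule per (nonterminal, next-terminal) pair. Each input token forces the next rule, so parsing is deterministic.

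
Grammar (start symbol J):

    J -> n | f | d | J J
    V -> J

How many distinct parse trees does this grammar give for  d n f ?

Parse trees for d n f:
  [J [J d] [J [J n] [J f]]]
  [J [J [J d] [J n]] [J f]]

2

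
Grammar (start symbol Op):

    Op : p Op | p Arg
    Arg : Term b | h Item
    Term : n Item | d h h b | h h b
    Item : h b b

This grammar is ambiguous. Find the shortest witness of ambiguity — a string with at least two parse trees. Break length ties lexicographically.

p h h b b

length 5: p h h b b has 2 parse trees

Two derivations of p h h b b:
  Op ⇒ p Arg ⇒ p Term b ⇒ p h h b b
  Op ⇒ p Arg ⇒ p h Item ⇒ p h h b b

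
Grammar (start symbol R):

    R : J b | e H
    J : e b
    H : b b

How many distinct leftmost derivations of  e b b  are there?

Parse trees for e b b:
  [R [J e b] b]
  [R e [H b b]]

2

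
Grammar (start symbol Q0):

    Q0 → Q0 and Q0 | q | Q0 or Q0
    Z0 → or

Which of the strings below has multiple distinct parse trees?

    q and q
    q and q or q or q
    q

q and q: 1 tree
q and q or q or q: 5 trees
q: 1 tree

q and q or q or q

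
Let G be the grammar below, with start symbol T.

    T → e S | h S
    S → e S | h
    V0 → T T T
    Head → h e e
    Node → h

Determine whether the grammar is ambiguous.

Unambiguous

Only T, S are reachable from T; ignoring the rest: Each reachable nonterminal has at most one production per leading terminal, and all productions are right-linear; the derivation is determined token-by-token.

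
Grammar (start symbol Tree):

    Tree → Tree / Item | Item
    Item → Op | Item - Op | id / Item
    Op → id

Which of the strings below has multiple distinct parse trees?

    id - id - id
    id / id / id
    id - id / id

id / id / id

id - id - id: 1 tree
id / id / id: 4 trees
id - id / id: 1 tree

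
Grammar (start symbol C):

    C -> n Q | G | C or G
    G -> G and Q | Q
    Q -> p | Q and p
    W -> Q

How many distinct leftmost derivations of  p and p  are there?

Parse trees for p and p:
  [C [G [G [Q p]] and [Q p]]]
  [C [G [Q [Q p] and p]]]

2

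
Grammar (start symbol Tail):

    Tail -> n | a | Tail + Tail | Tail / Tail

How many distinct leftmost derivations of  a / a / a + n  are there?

5

Parse trees for a / a / a + n:
  [Tail [Tail [Tail a] / [Tail [Tail a] / [Tail a]]] + [Tail n]]
  [Tail [Tail [Tail [Tail a] / [Tail a]] / [Tail a]] + [Tail n]]
  [Tail [Tail a] / [Tail [Tail [Tail a] / [Tail a]] + [Tail n]]]
  [Tail [Tail a] / [Tail [Tail a] / [Tail [Tail a] + [Tail n]]]]
  [Tail [Tail [Tail a] / [Tail a]] / [Tail [Tail a] + [Tail n]]]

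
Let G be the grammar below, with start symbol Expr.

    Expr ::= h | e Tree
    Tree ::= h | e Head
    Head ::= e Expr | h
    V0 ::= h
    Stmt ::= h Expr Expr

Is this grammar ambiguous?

(V0, Stmt are unreachable from Expr, so their rules don't affect L(Expr).) The reachable rules are right-linear with at most one rule per (nonterminal, next-terminal) pair. Each input token forces the next rule, so parsing is deterministic.

Unambiguous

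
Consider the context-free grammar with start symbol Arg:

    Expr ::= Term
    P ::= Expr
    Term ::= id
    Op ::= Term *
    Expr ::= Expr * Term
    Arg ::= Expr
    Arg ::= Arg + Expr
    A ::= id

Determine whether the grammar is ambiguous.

Unambiguous

(A, P, Op are unreachable from Arg, so their rules don't affect L(Arg).) Arg → Arg + Expr | Expr  ;  Expr → Expr * Term | Term  — a left-associative chain with Term at the bottom. Each string factors uniquely by precedence.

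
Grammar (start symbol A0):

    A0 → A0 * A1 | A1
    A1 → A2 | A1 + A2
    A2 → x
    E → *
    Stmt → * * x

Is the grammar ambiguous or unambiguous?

Only A0, A1, A2 are reachable from A0; ignoring the rest: A0 → A0 * A1 | A1  ;  A1 → A1 + A2 | A2  — a left-associative chain with A2 at the bottom. Each string factors uniquely by precedence.

Unambiguous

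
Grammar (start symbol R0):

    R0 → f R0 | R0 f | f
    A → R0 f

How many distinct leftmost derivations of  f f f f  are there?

Parse trees for f f f f:
  [R0 f [R0 f [R0 f [R0 f]]]]
  [R0 f [R0 f [R0 [R0 f] f]]]
  [R0 f [R0 [R0 f [R0 f]] f]]
  [R0 f [R0 [R0 [R0 f] f] f]]
  [R0 [R0 f [R0 f [R0 f]]] f]
  [R0 [R0 f [R0 [R0 f] f]] f]
  [R0 [R0 [R0 f [R0 f]] f] f]
  [R0 [R0 [R0 [R0 f] f] f] f]

8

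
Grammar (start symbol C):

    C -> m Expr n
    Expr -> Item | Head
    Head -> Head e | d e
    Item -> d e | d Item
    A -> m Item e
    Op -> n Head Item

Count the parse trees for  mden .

2

Parse trees for mden:
  [C m [Expr [Item d e]] n]
  [C m [Expr [Head d e]] n]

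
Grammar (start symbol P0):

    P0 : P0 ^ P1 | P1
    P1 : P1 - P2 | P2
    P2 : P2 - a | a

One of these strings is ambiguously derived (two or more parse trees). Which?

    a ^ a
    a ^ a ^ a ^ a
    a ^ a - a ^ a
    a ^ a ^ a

a ^ a - a ^ a

a ^ a: 1 tree
a ^ a ^ a ^ a: 1 tree
a ^ a - a ^ a: 2 trees
a ^ a ^ a: 1 tree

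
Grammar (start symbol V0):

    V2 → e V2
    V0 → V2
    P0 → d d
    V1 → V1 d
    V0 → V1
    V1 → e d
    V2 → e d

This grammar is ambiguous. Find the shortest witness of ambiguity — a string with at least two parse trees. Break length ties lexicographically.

e d

length 2: e d has 2 parse trees

Two derivations of e d:
  V0 ⇒ V2 ⇒ e d
  V0 ⇒ V1 ⇒ e d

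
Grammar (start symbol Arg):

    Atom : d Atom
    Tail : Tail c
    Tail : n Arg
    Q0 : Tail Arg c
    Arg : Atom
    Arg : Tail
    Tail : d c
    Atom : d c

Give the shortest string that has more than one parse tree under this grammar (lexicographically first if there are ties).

d c

length 2: d c has 2 parse trees

Two derivations of d c:
  Arg ⇒ Atom ⇒ d c
  Arg ⇒ Tail ⇒ d c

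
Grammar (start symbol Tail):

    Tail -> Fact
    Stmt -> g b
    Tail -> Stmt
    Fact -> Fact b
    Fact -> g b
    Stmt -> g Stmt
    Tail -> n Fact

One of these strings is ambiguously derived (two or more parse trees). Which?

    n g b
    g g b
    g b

g b

n g b: 1 tree
g g b: 1 tree
g b: 2 trees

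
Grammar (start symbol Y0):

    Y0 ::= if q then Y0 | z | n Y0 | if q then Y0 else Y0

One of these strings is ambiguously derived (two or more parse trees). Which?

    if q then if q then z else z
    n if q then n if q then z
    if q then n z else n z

if q then if q then z else z

if q then if q then z else z: 2 trees
n if q then n if q then z: 1 tree
if q then n z else n z: 1 tree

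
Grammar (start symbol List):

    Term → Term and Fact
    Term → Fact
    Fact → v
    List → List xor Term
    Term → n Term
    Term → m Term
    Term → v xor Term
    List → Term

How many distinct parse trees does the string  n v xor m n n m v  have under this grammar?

Parse trees for n v xor m n n m v:
  [List [List [Term n [Term [Fact v]]]] xor [Term m [Term n [Term n [Term m [Term [Fact v]]]]]]]
  [List [Term n [Term v xor [Term m [Term n [Term n [Term m [Term [Fact v]]]]]]]]]

2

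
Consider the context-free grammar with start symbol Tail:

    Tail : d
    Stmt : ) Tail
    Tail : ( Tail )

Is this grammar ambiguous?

Unambiguous

(Stmt is unreachable from Tail, so its rules don't affect L(Tail).) L(Tail) is { openⁿ atom closeⁿ : n ≥ 0 }. The bracket depth fixes n, and the derivation is forced at every step.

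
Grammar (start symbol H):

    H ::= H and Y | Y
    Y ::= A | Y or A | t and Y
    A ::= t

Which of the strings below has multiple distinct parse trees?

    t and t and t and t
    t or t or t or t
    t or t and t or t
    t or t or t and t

t and t and t and t

t and t and t and t: 8 trees
t or t or t or t: 1 tree
t or t and t or t: 1 tree
t or t or t and t: 1 tree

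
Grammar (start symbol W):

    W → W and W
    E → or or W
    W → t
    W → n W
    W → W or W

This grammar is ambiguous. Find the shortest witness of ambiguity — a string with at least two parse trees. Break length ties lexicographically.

n t and t

length 1: no string has ≥2 trees
length 2: no string has ≥2 trees
length 3: no string has ≥2 trees
length 4: n t and t has 2 parse trees

Two derivations of n t and t:
  W ⇒ W and W ⇒ n W and W ⇒ n t and W ⇒ n t and t
  W ⇒ n W ⇒ n W and W ⇒ n t and W ⇒ n t and t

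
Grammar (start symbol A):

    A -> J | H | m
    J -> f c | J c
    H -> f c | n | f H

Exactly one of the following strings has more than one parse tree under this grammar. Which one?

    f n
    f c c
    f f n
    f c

f n: 1 tree
f c c: 1 tree
f f n: 1 tree
f c: 2 trees

f c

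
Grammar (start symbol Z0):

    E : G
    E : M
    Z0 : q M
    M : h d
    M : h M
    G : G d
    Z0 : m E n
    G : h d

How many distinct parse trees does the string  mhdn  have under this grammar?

2

Parse trees for mhdn:
  [Z0 m [E [G h d]] n]
  [Z0 m [E [M h d]] n]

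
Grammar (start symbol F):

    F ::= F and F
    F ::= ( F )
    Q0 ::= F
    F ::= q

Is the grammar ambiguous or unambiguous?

Ambiguous

Witness: q and q and q

Derivation 1: F ⇒ F and F ⇒ F and F and F ⇒ q and F and F ⇒ q and q and F ⇒ q and q and q
Derivation 2: F ⇒ F and F ⇒ q and F ⇒ q and F and F ⇒ q and q and F ⇒ q and q and q

Two distinct leftmost derivations for the same string.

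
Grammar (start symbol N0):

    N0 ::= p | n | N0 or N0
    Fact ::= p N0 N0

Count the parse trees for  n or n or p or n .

5

Parse trees for n or n or p or n:
  [N0 [N0 n] or [N0 [N0 n] or [N0 [N0 p] or [N0 n]]]]
  [N0 [N0 n] or [N0 [N0 [N0 n] or [N0 p]] or [N0 n]]]
  [N0 [N0 [N0 n] or [N0 n]] or [N0 [N0 p] or [N0 n]]]
  [N0 [N0 [N0 n] or [N0 [N0 n] or [N0 p]]] or [N0 n]]
  [N0 [N0 [N0 [N0 n] or [N0 n]] or [N0 p]] or [N0 n]]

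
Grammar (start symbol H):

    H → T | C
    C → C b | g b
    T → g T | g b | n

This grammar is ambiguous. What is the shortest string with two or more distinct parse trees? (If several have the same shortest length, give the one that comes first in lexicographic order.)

length 1: no string has ≥2 trees
length 2: g b has 2 parse trees

Two derivations of g b:
  H ⇒ T ⇒ g b
  H ⇒ C ⇒ g b

g b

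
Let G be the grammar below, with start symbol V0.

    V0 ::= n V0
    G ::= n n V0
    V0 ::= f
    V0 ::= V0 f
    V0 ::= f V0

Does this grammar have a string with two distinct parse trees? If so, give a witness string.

Witness: f f

Derivation 1: V0 ⇒ V0 f ⇒ f f
Derivation 2: V0 ⇒ f V0 ⇒ f f

Two distinct leftmost derivations for the same string.

Ambiguous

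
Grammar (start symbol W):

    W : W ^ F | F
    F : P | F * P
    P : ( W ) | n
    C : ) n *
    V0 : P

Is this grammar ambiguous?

Unambiguous

Only W, F, P are reachable from W; ignoring the rest: This is a standard precedence ladder (W over F over P), with each level left-recursive on its own operator ('^' at W, '*' at F). That structure is LR(1), hence unambiguous.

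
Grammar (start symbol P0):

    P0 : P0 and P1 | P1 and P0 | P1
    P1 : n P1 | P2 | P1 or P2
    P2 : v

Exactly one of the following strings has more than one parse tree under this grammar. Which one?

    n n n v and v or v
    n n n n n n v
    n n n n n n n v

n n n v and v or v: 2 trees
n n n n n n v: 1 tree
n n n n n n n v: 1 tree

n n n v and v or v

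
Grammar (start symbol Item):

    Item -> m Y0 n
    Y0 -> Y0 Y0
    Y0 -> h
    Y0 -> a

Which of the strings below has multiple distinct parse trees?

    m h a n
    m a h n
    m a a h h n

m a a h h n

m h a n: 1 tree
m a h n: 1 tree
m a a h h n: 5 trees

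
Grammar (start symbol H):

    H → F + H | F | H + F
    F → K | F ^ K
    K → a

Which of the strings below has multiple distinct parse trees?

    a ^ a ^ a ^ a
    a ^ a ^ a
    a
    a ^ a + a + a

a ^ a ^ a ^ a: 1 tree
a ^ a ^ a: 1 tree
a: 1 tree
a ^ a + a + a: 4 trees

a ^ a + a + a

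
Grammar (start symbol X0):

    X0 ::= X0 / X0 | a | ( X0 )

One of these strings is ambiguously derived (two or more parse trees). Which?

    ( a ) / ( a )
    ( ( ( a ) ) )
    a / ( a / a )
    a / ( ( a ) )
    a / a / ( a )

a / a / ( a )

( a ) / ( a ): 1 tree
( ( ( a ) ) ): 1 tree
a / ( a / a ): 1 tree
a / ( ( a ) ): 1 tree
a / a / ( a ): 2 trees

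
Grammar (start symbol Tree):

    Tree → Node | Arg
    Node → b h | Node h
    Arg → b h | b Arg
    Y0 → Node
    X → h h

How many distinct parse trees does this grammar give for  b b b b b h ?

1

Parse trees for b b b b b h:
  [Tree [Arg b [Arg b [Arg b [Arg b [Arg b h]]]]]]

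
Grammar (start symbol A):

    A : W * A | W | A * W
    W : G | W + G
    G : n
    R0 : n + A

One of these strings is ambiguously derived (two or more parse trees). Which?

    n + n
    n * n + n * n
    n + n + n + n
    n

n + n: 1 tree
n * n + n * n: 4 trees
n + n + n + n: 1 tree
n: 1 tree

n * n + n * n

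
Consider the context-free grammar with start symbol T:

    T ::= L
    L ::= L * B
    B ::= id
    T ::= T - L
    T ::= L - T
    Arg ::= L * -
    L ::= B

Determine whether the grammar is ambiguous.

Witness: id - id

Derivation 1: T ⇒ T - L ⇒ L - L ⇒ B - L ⇒ id - L ⇒ id - B ⇒ id - id
Derivation 2: T ⇒ L - T ⇒ B - T ⇒ id - T ⇒ id - L ⇒ id - B ⇒ id - id

Two distinct leftmost derivations for the same string.

Ambiguous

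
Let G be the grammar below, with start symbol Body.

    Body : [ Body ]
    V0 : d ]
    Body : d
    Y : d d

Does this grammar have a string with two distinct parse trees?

Unambiguous

(V0, Y are unreachable from Body, so their rules don't affect L(Body).) Each string is a nest of matched brackets around a single atom. An opening bracket forces the recursive rule; an atom forces the base rule.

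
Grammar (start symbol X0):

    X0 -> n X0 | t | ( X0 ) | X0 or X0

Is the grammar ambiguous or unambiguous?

Witness: n t or t

Derivation 1: X0 ⇒ n X0 ⇒ n X0 or X0 ⇒ n t or X0 ⇒ n t or t
Derivation 2: X0 ⇒ X0 or X0 ⇒ n X0 or X0 ⇒ n t or X0 ⇒ n t or t

Two distinct leftmost derivations for the same string.

Ambiguous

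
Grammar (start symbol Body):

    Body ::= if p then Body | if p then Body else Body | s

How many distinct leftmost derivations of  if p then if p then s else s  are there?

Parse trees for if p then if p then s else s:
  [Body if p then [Body if p then [Body s] else [Body s]]]
  [Body if p then [Body if p then [Body s]] else [Body s]]

2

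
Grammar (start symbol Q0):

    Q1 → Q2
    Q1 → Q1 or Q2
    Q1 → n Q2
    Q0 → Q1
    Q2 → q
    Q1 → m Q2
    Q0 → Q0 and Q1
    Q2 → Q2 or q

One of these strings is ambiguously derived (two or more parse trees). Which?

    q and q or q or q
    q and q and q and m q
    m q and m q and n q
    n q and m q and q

q and q or q or q

q and q or q or q: 4 trees
q and q and q and m q: 1 tree
m q and m q and n q: 1 tree
n q and m q and q: 1 tree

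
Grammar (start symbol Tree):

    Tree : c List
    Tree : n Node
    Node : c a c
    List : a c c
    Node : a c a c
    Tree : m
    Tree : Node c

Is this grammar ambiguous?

Witness: c a c c

Derivation 1: Tree ⇒ c List ⇒ c a c c
Derivation 2: Tree ⇒ Node c ⇒ c a c c

Two distinct leftmost derivations for the same string.

Ambiguous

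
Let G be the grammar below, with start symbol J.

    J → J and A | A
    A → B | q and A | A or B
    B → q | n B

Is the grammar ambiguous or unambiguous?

Witness: q and q

Derivation 1: J ⇒ J and A ⇒ A and A ⇒ B and A ⇒ q and A ⇒ q and B ⇒ q and q
Derivation 2: J ⇒ A ⇒ q and A ⇒ q and B ⇒ q and q

Two distinct leftmost derivations for the same string.

Ambiguous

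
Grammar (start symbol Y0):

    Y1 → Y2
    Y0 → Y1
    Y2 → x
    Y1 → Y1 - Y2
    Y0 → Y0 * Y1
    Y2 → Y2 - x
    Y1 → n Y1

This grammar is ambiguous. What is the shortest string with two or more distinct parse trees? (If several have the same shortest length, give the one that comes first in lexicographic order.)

length 1: no string has ≥2 trees
length 2: no string has ≥2 trees
length 3: x - x has 2 parse trees

Two derivations of x - x:
  Y0 ⇒ Y1 ⇒ Y2 ⇒ Y2 - x ⇒ x - x
  Y0 ⇒ Y1 ⇒ Y1 - Y2 ⇒ Y2 - Y2 ⇒ x - Y2 ⇒ x - x

x - x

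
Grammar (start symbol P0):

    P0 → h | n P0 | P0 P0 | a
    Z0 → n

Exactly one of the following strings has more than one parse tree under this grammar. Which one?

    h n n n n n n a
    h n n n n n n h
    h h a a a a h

h h a a a a h

h n n n n n n a: 1 tree
h n n n n n n h: 1 tree
h h a a a a h: 132 trees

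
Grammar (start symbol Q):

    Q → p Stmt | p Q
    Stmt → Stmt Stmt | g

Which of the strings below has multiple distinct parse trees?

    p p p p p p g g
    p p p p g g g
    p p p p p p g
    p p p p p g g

p p p p p p g g: 1 tree
p p p p g g g: 2 trees
p p p p p p g: 1 tree
p p p p p g g: 1 tree

p p p p g g g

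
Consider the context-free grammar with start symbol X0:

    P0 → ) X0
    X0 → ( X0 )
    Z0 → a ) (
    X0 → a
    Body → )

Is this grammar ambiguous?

Unambiguous

(Z0, Body, P0 are unreachable from X0, so their rules don't affect L(X0).) Each string is a nest of matched brackets around a single atom. An opening bracket forces the recursive rule; an atom forces the base rule.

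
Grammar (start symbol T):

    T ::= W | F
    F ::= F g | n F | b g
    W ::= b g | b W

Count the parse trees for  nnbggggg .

15

Parse trees for nnbggggg (showing first 6 of 15):
  [T [F [F [F [F [F n [F n [F b g]]] g] g] g] g]]
  [T [F [F [F [F n [F [F n [F b g]] g]] g] g] g]]
  [T [F [F [F [F n [F n [F [F b g] g]]] g] g] g]]
  [T [F [F [F n [F [F [F n [F b g]] g] g]] g] g]]
  [T [F [F [F n [F [F n [F [F b g] g]] g]] g] g]]
  [T [F [F [F n [F n [F [F [F b g] g] g]]] g] g]]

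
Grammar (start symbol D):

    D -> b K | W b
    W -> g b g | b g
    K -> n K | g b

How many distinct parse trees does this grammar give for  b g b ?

2

Parse trees for b g b:
  [D b [K g b]]
  [D [W b g] b]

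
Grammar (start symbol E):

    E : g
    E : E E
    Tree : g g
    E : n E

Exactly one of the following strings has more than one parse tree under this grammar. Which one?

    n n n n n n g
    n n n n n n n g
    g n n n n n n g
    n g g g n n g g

n g g g n n g g

n n n n n n g: 1 tree
n n n n n n n g: 1 tree
g n n n n n n g: 1 tree
n g g g n n g g: 70 trees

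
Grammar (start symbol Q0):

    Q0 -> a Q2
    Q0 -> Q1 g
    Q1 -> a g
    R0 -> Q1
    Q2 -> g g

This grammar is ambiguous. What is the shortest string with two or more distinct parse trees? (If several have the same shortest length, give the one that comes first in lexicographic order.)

length 3: a g g has 2 parse trees

Two derivations of a g g:
  Q0 ⇒ a Q2 ⇒ a g g
  Q0 ⇒ Q1 g ⇒ a g g

a g g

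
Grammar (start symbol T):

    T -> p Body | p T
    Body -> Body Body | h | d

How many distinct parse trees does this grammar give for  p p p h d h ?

Parse trees for p p p h d h:
  [T p [T p [T p [Body [Body h] [Body [Body d] [Body h]]]]]]
  [T p [T p [T p [Body [Body [Body h] [Body d]] [Body h]]]]]

2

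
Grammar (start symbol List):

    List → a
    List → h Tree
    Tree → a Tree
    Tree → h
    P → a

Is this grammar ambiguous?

Unambiguous

Only List, Tree are reachable from List; ignoring the rest: The reachable rules are right-linear with at most one rule per (nonterminal, next-terminal) pair. Each input token forces the next rule, so parsing is deterministic.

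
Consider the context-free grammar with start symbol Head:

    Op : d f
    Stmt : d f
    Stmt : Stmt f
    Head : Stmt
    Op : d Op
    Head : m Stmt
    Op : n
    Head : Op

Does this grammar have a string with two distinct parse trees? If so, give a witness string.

Ambiguous

Witness: d f

Derivation 1: Head ⇒ Stmt ⇒ d f
Derivation 2: Head ⇒ Op ⇒ d f

Two distinct leftmost derivations for the same string.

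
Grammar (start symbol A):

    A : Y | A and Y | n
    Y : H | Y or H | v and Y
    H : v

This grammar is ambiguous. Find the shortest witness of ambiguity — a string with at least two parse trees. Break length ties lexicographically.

v and v

length 1: no string has ≥2 trees
length 3: v and v has 2 parse trees

Two derivations of v and v:
  A ⇒ Y ⇒ v and Y ⇒ v and H ⇒ v and v
  A ⇒ A and Y ⇒ Y and Y ⇒ H and Y ⇒ v and Y ⇒ v and H ⇒ v and v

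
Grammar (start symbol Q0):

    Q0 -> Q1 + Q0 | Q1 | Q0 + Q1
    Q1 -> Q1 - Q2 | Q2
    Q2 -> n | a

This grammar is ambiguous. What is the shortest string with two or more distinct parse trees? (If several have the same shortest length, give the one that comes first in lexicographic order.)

length 1: no string has ≥2 trees
length 3: a + a has 2 parse trees

Two derivations of a + a:
  Q0 ⇒ Q1 + Q0 ⇒ Q2 + Q0 ⇒ a + Q0 ⇒ a + Q1 ⇒ a + Q2 ⇒ a + a
  Q0 ⇒ Q0 + Q1 ⇒ Q1 + Q1 ⇒ Q2 + Q1 ⇒ a + Q1 ⇒ a + Q2 ⇒ a + a

a + a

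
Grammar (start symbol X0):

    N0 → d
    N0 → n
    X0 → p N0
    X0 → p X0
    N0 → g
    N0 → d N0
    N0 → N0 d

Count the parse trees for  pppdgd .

Parse trees for pppdgd:
  [X0 p [X0 p [X0 p [N0 d [N0 [N0 g] d]]]]]
  [X0 p [X0 p [X0 p [N0 [N0 d [N0 g]] d]]]]

2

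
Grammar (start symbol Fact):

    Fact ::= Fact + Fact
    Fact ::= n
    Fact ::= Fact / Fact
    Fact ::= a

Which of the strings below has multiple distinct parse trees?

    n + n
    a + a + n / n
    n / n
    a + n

a + a + n / n

n + n: 1 tree
a + a + n / n: 5 trees
n / n: 1 tree
a + n: 1 tree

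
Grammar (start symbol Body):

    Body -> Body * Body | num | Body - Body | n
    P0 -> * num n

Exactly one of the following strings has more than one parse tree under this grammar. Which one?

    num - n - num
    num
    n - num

num - n - num: 2 trees
num: 1 tree
n - num: 1 tree

num - n - num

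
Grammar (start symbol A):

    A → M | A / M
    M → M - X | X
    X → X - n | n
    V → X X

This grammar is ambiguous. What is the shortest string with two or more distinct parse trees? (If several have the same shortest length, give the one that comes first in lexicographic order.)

length 1: no string has ≥2 trees
length 3: n - n has 2 parse trees

Two derivations of n - n:
  A ⇒ M ⇒ M - X ⇒ X - X ⇒ n - X ⇒ n - n
  A ⇒ M ⇒ X ⇒ X - n ⇒ n - n

n - n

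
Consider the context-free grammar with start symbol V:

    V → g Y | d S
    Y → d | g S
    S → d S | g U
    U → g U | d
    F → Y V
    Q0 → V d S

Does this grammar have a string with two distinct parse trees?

Unambiguous

(F, Q0 are unreachable from V, so their rules don't affect L(V).) Restricted to the reachable nonterminals, every rule has the form A → t or A → t B, and no two rules for the same A share a first terminal. The grammar encodes a DFA — one run per string.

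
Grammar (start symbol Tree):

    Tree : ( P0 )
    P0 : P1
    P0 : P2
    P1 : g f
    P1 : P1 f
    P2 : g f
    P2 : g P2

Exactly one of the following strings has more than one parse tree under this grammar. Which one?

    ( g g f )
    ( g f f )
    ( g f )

( g g f ): 1 tree
( g f f ): 1 tree
( g f ): 2 trees

( g f )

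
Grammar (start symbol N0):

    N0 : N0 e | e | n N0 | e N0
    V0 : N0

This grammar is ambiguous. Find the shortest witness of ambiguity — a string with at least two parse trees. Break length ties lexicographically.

e e

length 1: no string has ≥2 trees
length 2: e e has 2 parse trees

Two derivations of e e:
  N0 ⇒ N0 e ⇒ e e
  N0 ⇒ e N0 ⇒ e e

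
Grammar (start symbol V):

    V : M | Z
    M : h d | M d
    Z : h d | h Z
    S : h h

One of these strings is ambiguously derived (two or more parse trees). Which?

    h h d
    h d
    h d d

h h d: 1 tree
h d: 2 trees
h d d: 1 tree

h d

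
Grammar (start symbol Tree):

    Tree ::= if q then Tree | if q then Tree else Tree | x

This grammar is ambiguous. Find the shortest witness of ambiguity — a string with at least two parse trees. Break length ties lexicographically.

length 1: no string has ≥2 trees
length 4: no string has ≥2 trees
length 6: no string has ≥2 trees
length 7: no string has ≥2 trees
length 9: if q then if q then x else x has 2 parse trees

Two derivations of if q then if q then x else x:
  Tree ⇒ if q then Tree ⇒ if q then if q then Tree else Tree ⇒ if q then if q then x else Tree ⇒ if q then if q then x else x
  Tree ⇒ if q then Tree else Tree ⇒ if q then if q then Tree else Tree ⇒ if q then if q then x else Tree ⇒ if q then if q then x else x

if q then if q then x else x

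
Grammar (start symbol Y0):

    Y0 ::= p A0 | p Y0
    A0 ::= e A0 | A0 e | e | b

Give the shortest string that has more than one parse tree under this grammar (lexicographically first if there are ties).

length 2: no string has ≥2 trees
length 3: p e e has 2 parse trees

Two derivations of p e e:
  Y0 ⇒ p A0 ⇒ p e A0 ⇒ p e e
  Y0 ⇒ p A0 ⇒ p A0 e ⇒ p e e

p e e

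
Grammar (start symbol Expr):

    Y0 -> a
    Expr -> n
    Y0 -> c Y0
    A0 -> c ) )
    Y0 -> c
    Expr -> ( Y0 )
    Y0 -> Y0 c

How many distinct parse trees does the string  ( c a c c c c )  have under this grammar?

5

Parse trees for ( c a c c c c ):
  [Expr ( [Y0 c [Y0 [Y0 [Y0 [Y0 [Y0 a] c] c] c] c]] )]
  [Expr ( [Y0 [Y0 c [Y0 [Y0 [Y0 [Y0 a] c] c] c]] c] )]
  [Expr ( [Y0 [Y0 [Y0 c [Y0 [Y0 [Y0 a] c] c]] c] c] )]
  [Expr ( [Y0 [Y0 [Y0 [Y0 c [Y0 [Y0 a] c]] c] c] c] )]
  [Expr ( [Y0 [Y0 [Y0 [Y0 [Y0 c [Y0 a]] c] c] c] c] )]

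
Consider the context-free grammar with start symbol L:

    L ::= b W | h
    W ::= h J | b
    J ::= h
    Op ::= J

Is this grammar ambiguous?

(Op is unreachable from L, so its rules don't affect L(L).) Restricted to the reachable nonterminals, every rule has the form A → t or A → t B, and no two rules for the same A share a first terminal. The grammar encodes a DFA — one run per string.

Unambiguous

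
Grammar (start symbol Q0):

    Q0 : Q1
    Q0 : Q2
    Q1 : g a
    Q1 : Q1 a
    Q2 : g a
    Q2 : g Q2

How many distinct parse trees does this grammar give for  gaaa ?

Parse trees for gaaa:
  [Q0 [Q1 [Q1 [Q1 g a] a] a]]

1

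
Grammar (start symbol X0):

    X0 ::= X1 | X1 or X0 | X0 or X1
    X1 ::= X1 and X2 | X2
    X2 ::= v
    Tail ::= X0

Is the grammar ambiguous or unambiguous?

Ambiguous

Witness: v or v

Derivation 1: X0 ⇒ X1 or X0 ⇒ X2 or X0 ⇒ v or X0 ⇒ v or X1 ⇒ v or X2 ⇒ v or v
Derivation 2: X0 ⇒ X0 or X1 ⇒ X1 or X1 ⇒ X2 or X1 ⇒ v or X1 ⇒ v or X2 ⇒ v or v

Two distinct leftmost derivations for the same string.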